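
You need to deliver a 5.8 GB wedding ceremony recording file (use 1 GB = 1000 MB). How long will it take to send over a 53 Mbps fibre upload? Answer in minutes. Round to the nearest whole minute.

File: 5.8 GB = 46400.0 Mb.
At 53 Mbps: 46400.0 / 53 = 875.5 s ≈ 14.6 minutes.

15 minutes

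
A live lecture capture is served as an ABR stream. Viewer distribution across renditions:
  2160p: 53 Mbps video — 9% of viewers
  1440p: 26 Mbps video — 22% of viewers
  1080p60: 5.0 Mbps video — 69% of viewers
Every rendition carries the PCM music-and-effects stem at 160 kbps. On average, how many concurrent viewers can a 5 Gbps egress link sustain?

Audio: 160 kbps = 0.160 Mbps.
Average per-viewer bitrate: 0.09×53.160 + 0.22×26.160 + 0.69×5.160 = 14.100 Mbps.
5 Gbps = 5,000 Mbps; 5,000 / 14.100 = 354.61 → 354.

354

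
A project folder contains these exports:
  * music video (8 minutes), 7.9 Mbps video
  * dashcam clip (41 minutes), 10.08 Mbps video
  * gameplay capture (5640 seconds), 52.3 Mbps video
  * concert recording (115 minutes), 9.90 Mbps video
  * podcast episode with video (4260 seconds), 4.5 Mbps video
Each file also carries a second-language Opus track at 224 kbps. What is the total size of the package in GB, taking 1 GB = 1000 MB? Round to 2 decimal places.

51.93 GB

Audio: 224 kbps = 0.224 Mbps.
music video: 8.124 Mbps × 480 s = 3899.5 Mb
dashcam clip: 10.304 Mbps × 2460 s = 25347.8 Mb
gameplay capture: 52.524 Mbps × 5640 s = 296235.4 Mb
concert recording: 10.124 Mbps × 6900 s = 69855.6 Mb
podcast episode with video: 4.724 Mbps × 4260 s = 20124.2 Mb
Total: 415462.6 Mb = 51932.8 MB.
= 51.93 GB.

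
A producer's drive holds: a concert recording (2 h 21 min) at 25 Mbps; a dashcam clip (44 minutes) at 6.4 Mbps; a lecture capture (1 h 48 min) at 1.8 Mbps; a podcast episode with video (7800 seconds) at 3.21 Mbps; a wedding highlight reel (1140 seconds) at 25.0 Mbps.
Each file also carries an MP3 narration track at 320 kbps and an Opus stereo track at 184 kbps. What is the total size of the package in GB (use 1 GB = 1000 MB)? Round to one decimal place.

38.4 GB

Audio total: 320 + 184 = 504 kbps = 0.504 Mbps.
concert recording: 25.504 Mbps × 8460 s = 215763.8 Mb
dashcam clip: 6.904 Mbps × 2640 s = 18226.6 Mb
lecture capture: 2.304 Mbps × 6480 s = 14929.9 Mb
podcast episode with video: 3.714 Mbps × 7800 s = 28969.2 Mb
wedding highlight reel: 25.504 Mbps × 1140 s = 29074.6 Mb
Total: 306964.1 Mb = 38370.5 MB.
= 38.37 GB.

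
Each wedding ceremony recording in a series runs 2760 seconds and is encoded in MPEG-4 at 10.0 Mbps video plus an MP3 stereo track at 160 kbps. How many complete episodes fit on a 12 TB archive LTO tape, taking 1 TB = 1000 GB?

3423

Audio: 160 kbps = 0.160 Mbps.
Total bitrate: 10.160 Mbps.
Per item: 10.160 Mbps × 2760 s = 28,042 Mb = 3,505 MB.
Capacity: 12 TB = 96,000,000 Mb; 3423.49 items → 3423 complete.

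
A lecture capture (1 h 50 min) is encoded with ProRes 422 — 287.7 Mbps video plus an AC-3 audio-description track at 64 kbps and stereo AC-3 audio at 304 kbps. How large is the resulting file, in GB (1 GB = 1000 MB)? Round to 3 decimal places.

1 h 50 min = 110 min = 6600 s
Audio total: 64 + 304 = 368 kbps = 0.368 Mbps.
Total bitrate: 287.7 + 0.368 = 288.068 Mbps.
Stream data: 288.068 Mbps × 6600 s = 1901248.8 Mb.
1,901,249 Mb ÷ 8 = 237,656 MB → 237.7 GB.

237.656 GB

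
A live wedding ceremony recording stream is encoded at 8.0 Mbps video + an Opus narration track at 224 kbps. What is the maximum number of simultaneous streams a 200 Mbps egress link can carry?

Audio: 224 kbps = 0.224 Mbps.
Per-viewer media rate: 8.224 Mbps.
200 Mbps = 200.0 Mbps; 200.0 / 8.224 = 24.32 → 24 viewers.

24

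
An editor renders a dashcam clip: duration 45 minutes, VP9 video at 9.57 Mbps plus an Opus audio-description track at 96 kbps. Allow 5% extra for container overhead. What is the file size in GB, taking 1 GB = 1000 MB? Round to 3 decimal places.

3.425 GB

45 min = 2700 s
Audio: 96 kbps = 0.096 Mbps.
Total bitrate: 9.57 + 0.096 = 9.666 Mbps.
Stream data: 9.666 Mbps × 2700 s = 26098.2 Mb.
With 5% container overhead: ×1.05.
27,403 Mb ÷ 8 = 3,425 MB → 3.425 GB.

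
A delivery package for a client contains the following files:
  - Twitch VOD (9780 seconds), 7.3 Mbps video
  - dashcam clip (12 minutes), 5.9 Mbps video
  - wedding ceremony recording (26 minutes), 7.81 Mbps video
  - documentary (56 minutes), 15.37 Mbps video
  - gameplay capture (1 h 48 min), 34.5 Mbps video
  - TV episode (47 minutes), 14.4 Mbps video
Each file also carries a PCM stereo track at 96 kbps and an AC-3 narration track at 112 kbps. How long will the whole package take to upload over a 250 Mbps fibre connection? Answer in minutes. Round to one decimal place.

Audio total: 96 + 112 = 208 kbps = 0.208 Mbps.
Twitch VOD: 7.508 Mbps × 9780 s = 73428.2 Mb
dashcam clip: 6.108 Mbps × 720 s = 4397.8 Mb
wedding ceremony recording: 8.018 Mbps × 1560 s = 12508.1 Mb
documentary: 15.578 Mbps × 3360 s = 52342.1 Mb
gameplay capture: 34.708 Mbps × 6480 s = 224907.8 Mb
TV episode: 14.608 Mbps × 2820 s = 41194.6 Mb
Total: 408778.6 Mb = 51097.3 MB.
At 250 Mbps: 408778.6 / 250 = 1635 s ≈ 27.3 minutes.

27.3 minutes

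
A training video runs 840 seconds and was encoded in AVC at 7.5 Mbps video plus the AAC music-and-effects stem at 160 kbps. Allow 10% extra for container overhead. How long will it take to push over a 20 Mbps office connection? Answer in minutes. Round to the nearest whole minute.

Audio: 160 kbps = 0.160 Mbps.
Total bitrate: 7.660 Mbps.
File: 7.660 Mbps × 840 s = 6434.4 Mb.
With 10% container overhead: ×1.10. → 7077.8 Mb.
At 20 Mbps: 7077.8 / 20 = 353.9 s ≈ 5.9 minutes.

6 minutes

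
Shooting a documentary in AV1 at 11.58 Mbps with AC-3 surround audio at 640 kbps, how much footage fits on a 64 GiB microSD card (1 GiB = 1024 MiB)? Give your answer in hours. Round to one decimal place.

12.5 hours

Audio: 640 kbps = 0.640 Mbps.
Total bitrate: 11.58 + 0.640 = 12.220 Mbps.
Capacity: 64 GiB = 549,756 Mb.
Recording time: 549,756 / 12.220 = 44,988 s ≈ 12.5 hours.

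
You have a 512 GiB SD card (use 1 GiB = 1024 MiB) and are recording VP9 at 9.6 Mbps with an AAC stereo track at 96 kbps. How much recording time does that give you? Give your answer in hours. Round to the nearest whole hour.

Audio: 96 kbps = 0.096 Mbps.
Total bitrate: 9.6 + 0.096 = 9.696 Mbps.
Capacity: 512 GiB = 4,398,047 Mb.
Recording time: 4,398,047 / 9.696 = 453,594 s ≈ 126 hours.

126 hours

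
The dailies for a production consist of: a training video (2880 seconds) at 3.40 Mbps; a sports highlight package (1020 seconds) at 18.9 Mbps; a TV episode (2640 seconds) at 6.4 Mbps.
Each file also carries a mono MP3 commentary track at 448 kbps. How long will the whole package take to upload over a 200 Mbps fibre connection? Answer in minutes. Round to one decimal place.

4.1 minutes

Audio: 448 kbps = 0.448 Mbps.
training video: 3.848 Mbps × 2880 s = 11082.2 Mb
sports highlight package: 19.348 Mbps × 1020 s = 19735.0 Mb
TV episode: 6.848 Mbps × 2640 s = 18078.7 Mb
Total: 48895.9 Mb = 6112.0 MB.
At 200 Mbps: 48895.9 / 200 = 244 s ≈ 4.07 minutes.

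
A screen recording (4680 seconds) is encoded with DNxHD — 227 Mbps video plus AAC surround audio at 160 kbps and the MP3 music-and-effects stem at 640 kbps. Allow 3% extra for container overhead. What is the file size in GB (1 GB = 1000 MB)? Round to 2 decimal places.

Audio total: 160 + 640 = 800 kbps = 0.800 Mbps.
Total bitrate: 227 + 0.800 = 227.800 Mbps.
Stream data: 227.800 Mbps × 4680 s = 1066104.0 Mb.
With 3% container overhead: ×1.03.
1,098,087 Mb ÷ 8 = 137,261 MB → 137.3 GB.

137.26 GB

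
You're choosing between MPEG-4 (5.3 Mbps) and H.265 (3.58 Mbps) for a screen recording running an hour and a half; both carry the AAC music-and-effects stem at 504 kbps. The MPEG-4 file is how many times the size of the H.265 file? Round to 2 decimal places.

1.42

1.5 h = 5400 s
Audio: 504 kbps = 0.504 Mbps.
MPEG-4: 5.804 Mbps × 5400 s = 31341.6 Mb = 3.649 GiB.
H.265: 4.084 Mbps × 5400 s = 22053.6 Mb = 2.567 GiB.
Ratio: 3.649 / 2.567 = 1.421.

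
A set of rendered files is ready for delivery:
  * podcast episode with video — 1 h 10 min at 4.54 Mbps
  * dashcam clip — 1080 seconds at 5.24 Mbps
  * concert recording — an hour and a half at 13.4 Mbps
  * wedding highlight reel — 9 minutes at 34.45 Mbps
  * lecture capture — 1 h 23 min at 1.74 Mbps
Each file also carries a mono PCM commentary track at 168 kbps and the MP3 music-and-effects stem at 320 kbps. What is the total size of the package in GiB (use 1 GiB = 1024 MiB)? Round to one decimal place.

15.4 GiB

Audio total: 168 + 320 = 488 kbps = 0.488 Mbps.
podcast episode with video: 5.028 Mbps × 4200 s = 21117.6 Mb
dashcam clip: 5.728 Mbps × 1080 s = 6186.2 Mb
concert recording: 13.888 Mbps × 5400 s = 74995.2 Mb
wedding highlight reel: 34.938 Mbps × 540 s = 18866.5 Mb
lecture capture: 2.228 Mbps × 4980 s = 11095.4 Mb
Total: 132261.0 Mb = 16532.6 MB.
= 15.40 GiB.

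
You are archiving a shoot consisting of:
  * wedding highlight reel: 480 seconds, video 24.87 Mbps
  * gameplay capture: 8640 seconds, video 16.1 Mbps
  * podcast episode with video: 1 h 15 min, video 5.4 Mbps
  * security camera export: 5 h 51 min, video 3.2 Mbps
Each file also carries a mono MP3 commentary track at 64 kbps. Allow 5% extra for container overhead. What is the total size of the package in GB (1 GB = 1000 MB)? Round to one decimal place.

32.2 GB

Audio: 64 kbps = 0.064 Mbps.
wedding highlight reel: 24.934 Mbps × 480 s × 1.05 = 12566.7 Mb
gameplay capture: 16.164 Mbps × 8640 s × 1.05 = 146639.8 Mb
podcast episode with video: 5.464 Mbps × 4500 s × 1.05 = 25817.4 Mb
security camera export: 3.264 Mbps × 21060 s × 1.05 = 72176.8 Mb
Total: 257200.8 Mb = 32150.1 MB.
= 32.15 GB.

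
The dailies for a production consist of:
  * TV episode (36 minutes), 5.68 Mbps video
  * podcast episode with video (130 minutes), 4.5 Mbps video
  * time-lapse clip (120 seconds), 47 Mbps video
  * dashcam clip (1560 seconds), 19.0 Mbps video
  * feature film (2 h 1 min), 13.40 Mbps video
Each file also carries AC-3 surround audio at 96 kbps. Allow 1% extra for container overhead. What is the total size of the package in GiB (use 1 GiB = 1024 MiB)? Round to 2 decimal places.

Audio: 96 kbps = 0.096 Mbps.
TV episode: 5.776 Mbps × 2160 s × 1.01 = 12600.9 Mb
podcast episode with video: 4.596 Mbps × 7800 s × 1.01 = 36207.3 Mb
time-lapse clip: 47.096 Mbps × 120 s × 1.01 = 5708.0 Mb
dashcam clip: 19.096 Mbps × 1560 s × 1.01 = 30087.7 Mb
feature film: 13.496 Mbps × 7260 s × 1.01 = 98960.8 Mb
Total: 183564.7 Mb = 22945.6 MB.
= 21.37 GiB.

21.37 GiB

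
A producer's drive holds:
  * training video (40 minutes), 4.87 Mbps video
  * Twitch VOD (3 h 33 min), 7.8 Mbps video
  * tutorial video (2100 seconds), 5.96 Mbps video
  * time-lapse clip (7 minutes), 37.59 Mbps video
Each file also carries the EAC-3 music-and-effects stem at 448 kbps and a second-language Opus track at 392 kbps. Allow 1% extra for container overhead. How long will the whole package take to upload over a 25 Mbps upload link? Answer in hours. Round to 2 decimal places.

1.73 hours

Audio total: 448 + 392 = 840 kbps = 0.840 Mbps.
training video: 5.710 Mbps × 2400 s × 1.01 = 13841.0 Mb
Twitch VOD: 8.640 Mbps × 12780 s × 1.01 = 111523.4 Mb
tutorial video: 6.800 Mbps × 2100 s × 1.01 = 14422.8 Mb
time-lapse clip: 38.430 Mbps × 420 s × 1.01 = 16302.0 Mb
Total: 156089.2 Mb = 19511.2 MB.
At 25 Mbps: 156089.2 / 25 = 6244 s ≈ 1.73 hours.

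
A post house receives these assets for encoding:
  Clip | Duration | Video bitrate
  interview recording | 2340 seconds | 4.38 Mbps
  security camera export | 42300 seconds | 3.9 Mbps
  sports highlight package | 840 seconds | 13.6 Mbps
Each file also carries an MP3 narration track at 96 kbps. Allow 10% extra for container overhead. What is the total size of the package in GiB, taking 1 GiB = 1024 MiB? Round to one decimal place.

24.5 GiB

Audio: 96 kbps = 0.096 Mbps.
interview recording: 4.476 Mbps × 2340 s × 1.10 = 11521.2 Mb
security camera export: 3.996 Mbps × 42300 s × 1.10 = 185933.9 Mb
sports highlight package: 13.696 Mbps × 840 s × 1.10 = 12655.1 Mb
Total: 210110.2 Mb = 26263.8 MB.
= 24.46 GiB.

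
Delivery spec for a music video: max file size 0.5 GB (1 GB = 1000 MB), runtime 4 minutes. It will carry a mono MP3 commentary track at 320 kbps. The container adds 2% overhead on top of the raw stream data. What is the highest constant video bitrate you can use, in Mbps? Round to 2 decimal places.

Budget: 0.5 GB = 4000.0 Mb.
Stream payload after overhead: 4000.0 / 1.02 = 3921.6 Mb.
4 min = 240 s
Total bitrate budget: 3921.6 Mb / 240 s = 16.340 Mbps.
Audio: 320 kbps = 0.320 Mbps.
Video: 16.340 − 0.320 = 16.020 Mbps.

16.02 Mbps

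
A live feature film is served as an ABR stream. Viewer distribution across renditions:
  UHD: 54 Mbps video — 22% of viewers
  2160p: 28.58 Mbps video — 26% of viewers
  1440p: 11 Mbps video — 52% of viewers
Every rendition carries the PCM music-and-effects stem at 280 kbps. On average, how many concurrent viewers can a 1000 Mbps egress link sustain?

Audio: 280 kbps = 0.280 Mbps.
Average per-viewer bitrate: 0.22×54.280 + 0.26×28.860 + 0.52×11.280 = 25.311 Mbps.
1000 Mbps = 1,000 Mbps; 1,000 / 25.311 = 39.51 → 39.

39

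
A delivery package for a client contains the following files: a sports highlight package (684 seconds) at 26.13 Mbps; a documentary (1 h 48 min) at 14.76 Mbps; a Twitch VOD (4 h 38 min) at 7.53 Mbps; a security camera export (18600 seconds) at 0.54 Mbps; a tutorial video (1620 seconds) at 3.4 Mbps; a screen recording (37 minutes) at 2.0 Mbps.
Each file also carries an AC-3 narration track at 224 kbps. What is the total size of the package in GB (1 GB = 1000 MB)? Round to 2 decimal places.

33.68 GB

Audio: 224 kbps = 0.224 Mbps.
sports highlight package: 26.354 Mbps × 684 s = 18026.1 Mb
documentary: 14.984 Mbps × 6480 s = 97096.3 Mb
Twitch VOD: 7.754 Mbps × 16680 s = 129336.7 Mb
security camera export: 0.764 Mbps × 18600 s = 14210.4 Mb
tutorial video: 3.624 Mbps × 1620 s = 5870.9 Mb
screen recording: 2.224 Mbps × 2220 s = 4937.3 Mb
Total: 269477.7 Mb = 33684.7 MB.
= 33.68 GB.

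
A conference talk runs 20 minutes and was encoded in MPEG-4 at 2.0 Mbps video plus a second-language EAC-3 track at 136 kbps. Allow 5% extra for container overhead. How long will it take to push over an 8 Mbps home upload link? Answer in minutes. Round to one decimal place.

5.6 minutes

20 min = 1200 s
Audio: 136 kbps = 0.136 Mbps.
Total bitrate: 2.136 Mbps.
File: 2.136 Mbps × 1200 s = 2563.2 Mb.
With 5% container overhead: ×1.05. → 2691.4 Mb.
At 8 Mbps: 2691.4 / 8 = 336.4 s ≈ 5.61 minutes.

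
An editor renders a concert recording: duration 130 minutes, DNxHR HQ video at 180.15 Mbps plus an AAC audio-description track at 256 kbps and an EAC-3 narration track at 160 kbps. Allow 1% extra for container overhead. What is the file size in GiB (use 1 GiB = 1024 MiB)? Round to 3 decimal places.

165.601 GiB

130 min = 7800 s
Audio total: 256 + 160 = 416 kbps = 0.416 Mbps.
Total bitrate: 180.15 + 0.416 = 180.566 Mbps.
Stream data: 180.566 Mbps × 7800 s = 1408414.8 Mb.
With 1% container overhead: ×1.01.
1,422,499 Mb = 177,812,368,500 bytes ÷ 1,073,741,824 = 165.6 GiB.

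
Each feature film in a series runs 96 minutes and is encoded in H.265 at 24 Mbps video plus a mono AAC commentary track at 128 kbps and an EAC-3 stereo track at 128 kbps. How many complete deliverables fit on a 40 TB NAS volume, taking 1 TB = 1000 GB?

2290

96 min = 5760 s
Audio total: 128 + 128 = 256 kbps = 0.256 Mbps.
Total bitrate: 24.256 Mbps.
Per item: 24.256 Mbps × 5760 s = 139,715 Mb = 17,464 MB.
Capacity: 40 TB = 320,000,000 Mb; 2290.38 items → 2290 complete.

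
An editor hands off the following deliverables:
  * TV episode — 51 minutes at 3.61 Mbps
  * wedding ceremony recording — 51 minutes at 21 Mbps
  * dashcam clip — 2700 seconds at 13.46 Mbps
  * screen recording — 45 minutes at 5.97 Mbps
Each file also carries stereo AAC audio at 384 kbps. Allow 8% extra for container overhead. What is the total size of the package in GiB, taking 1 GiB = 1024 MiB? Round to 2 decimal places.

16.62 GiB

Audio: 384 kbps = 0.384 Mbps.
TV episode: 3.994 Mbps × 3060 s × 1.08 = 13199.4 Mb
wedding ceremony recording: 21.384 Mbps × 3060 s × 1.08 = 70669.8 Mb
dashcam clip: 13.844 Mbps × 2700 s × 1.08 = 40369.1 Mb
screen recording: 6.354 Mbps × 2700 s × 1.08 = 18528.3 Mb
Total: 142766.6 Mb = 17845.8 MB.
= 16.62 GiB.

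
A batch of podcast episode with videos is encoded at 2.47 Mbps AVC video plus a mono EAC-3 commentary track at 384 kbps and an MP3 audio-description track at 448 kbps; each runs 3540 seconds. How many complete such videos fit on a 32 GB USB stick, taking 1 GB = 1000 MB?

21

Audio total: 384 + 448 = 832 kbps = 0.832 Mbps.
Total bitrate: 3.302 Mbps.
Per item: 3.302 Mbps × 3540 s = 11,689 Mb = 1,461 MB.
Capacity: 32 GB = 256,000 Mb; 21.90 items → 21 complete.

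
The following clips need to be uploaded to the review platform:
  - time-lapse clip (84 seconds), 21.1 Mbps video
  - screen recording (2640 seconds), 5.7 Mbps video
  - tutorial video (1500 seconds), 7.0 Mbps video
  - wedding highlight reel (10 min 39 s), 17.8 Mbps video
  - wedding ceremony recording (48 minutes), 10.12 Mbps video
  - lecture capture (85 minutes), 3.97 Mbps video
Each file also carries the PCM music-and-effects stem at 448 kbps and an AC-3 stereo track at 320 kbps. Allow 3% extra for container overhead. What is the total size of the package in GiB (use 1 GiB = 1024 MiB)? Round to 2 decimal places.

11.75 GiB

Audio total: 448 + 320 = 768 kbps = 0.768 Mbps.
time-lapse clip: 21.868 Mbps × 84 s × 1.03 = 1892.0 Mb
screen recording: 6.468 Mbps × 2640 s × 1.03 = 17587.8 Mb
tutorial video: 7.768 Mbps × 1500 s × 1.03 = 12001.6 Mb
wedding highlight reel: 18.568 Mbps × 639 s × 1.03 = 12220.9 Mb
wedding ceremony recording: 10.888 Mbps × 2880 s × 1.03 = 32298.2 Mb
lecture capture: 4.738 Mbps × 5100 s × 1.03 = 24888.7 Mb
Total: 100889.1 Mb = 12611.1 MB.
= 11.75 GiB.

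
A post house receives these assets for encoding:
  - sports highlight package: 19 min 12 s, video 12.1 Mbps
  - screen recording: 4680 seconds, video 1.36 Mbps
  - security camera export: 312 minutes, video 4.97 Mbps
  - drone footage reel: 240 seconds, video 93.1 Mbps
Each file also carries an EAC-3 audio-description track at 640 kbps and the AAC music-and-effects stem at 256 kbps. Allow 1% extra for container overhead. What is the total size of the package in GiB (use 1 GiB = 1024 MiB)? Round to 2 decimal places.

Audio total: 640 + 256 = 896 kbps = 0.896 Mbps.
sports highlight package: 12.996 Mbps × 1152 s × 1.01 = 15121.1 Mb
screen recording: 2.256 Mbps × 4680 s × 1.01 = 10663.7 Mb
security camera export: 5.866 Mbps × 18720 s × 1.01 = 110909.6 Mb
drone footage reel: 93.996 Mbps × 240 s × 1.01 = 22784.6 Mb
Total: 159479.0 Mb = 19934.9 MB.
= 18.57 GiB.

18.57 GiB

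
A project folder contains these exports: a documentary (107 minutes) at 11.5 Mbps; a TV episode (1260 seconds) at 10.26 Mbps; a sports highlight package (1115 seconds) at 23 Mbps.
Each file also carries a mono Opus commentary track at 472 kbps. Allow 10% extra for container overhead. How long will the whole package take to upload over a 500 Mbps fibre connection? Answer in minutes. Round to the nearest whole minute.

Audio: 472 kbps = 0.472 Mbps.
documentary: 11.972 Mbps × 6420 s × 1.10 = 84546.3 Mb
TV episode: 10.732 Mbps × 1260 s × 1.10 = 14874.6 Mb
sports highlight package: 23.472 Mbps × 1115 s × 1.10 = 28788.4 Mb
Total: 128209.2 Mb = 16026.2 MB.
At 500 Mbps: 128209.2 / 500 = 256 s ≈ 4.27 minutes.

4 minutes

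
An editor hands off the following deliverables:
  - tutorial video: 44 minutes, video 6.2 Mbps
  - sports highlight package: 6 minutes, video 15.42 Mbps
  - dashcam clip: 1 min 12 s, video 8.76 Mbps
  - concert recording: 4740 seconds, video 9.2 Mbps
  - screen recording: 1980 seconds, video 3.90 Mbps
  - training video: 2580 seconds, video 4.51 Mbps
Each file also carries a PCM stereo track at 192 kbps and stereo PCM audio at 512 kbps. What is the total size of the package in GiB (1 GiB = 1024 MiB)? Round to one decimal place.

Audio total: 192 + 512 = 704 kbps = 0.704 Mbps.
tutorial video: 6.904 Mbps × 2640 s = 18226.6 Mb
sports highlight package: 16.124 Mbps × 360 s = 5804.6 Mb
dashcam clip: 9.464 Mbps × 72 s = 681.4 Mb
concert recording: 9.904 Mbps × 4740 s = 46945.0 Mb
screen recording: 4.604 Mbps × 1980 s = 9115.9 Mb
training video: 5.214 Mbps × 2580 s = 13452.1 Mb
Total: 94225.6 Mb = 11778.2 MB.
= 10.97 GiB.

11.0 GiB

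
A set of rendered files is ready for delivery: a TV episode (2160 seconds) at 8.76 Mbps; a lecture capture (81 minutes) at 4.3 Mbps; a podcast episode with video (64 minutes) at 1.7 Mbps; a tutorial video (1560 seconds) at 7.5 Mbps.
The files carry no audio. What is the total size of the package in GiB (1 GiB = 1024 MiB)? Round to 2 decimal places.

TV episode: 8.760 Mbps × 2160 s = 18921.6 Mb
lecture capture: 4.300 Mbps × 4860 s = 20898.0 Mb
podcast episode with video: 1.700 Mbps × 3840 s = 6528.0 Mb
tutorial video: 7.500 Mbps × 1560 s = 11700.0 Mb
Total: 58047.6 Mb = 7255.9 MB.
= 6.758 GiB.

6.76 GiB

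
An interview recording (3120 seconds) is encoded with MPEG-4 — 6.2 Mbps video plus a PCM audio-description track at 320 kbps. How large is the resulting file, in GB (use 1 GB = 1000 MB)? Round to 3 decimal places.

Audio: 320 kbps = 0.320 Mbps.
Total bitrate: 6.2 + 0.320 = 6.520 Mbps.
Stream data: 6.520 Mbps × 3120 s = 20342.4 Mb.
20,342 Mb ÷ 8 = 2,543 MB → 2.543 GB.

2.543 GB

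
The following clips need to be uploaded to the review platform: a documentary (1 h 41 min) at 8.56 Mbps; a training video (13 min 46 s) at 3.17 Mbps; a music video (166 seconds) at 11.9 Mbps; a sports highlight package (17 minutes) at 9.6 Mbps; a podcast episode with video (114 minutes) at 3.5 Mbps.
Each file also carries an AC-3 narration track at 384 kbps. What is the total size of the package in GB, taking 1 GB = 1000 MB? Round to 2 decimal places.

11.99 GB

Audio: 384 kbps = 0.384 Mbps.
documentary: 8.944 Mbps × 6060 s = 54200.6 Mb
training video: 3.554 Mbps × 826 s = 2935.6 Mb
music video: 12.284 Mbps × 166 s = 2039.1 Mb
sports highlight package: 9.984 Mbps × 1020 s = 10183.7 Mb
podcast episode with video: 3.884 Mbps × 6840 s = 26566.6 Mb
Total: 95925.6 Mb = 11990.7 MB.
= 11.99 GB.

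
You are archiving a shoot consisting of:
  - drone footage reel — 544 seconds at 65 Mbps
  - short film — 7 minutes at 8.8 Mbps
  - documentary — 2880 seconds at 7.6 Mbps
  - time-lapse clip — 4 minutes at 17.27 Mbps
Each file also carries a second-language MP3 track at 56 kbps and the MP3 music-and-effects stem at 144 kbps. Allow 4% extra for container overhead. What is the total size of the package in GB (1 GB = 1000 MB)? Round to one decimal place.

Audio total: 56 + 144 = 200 kbps = 0.200 Mbps.
drone footage reel: 65.200 Mbps × 544 s × 1.04 = 36887.6 Mb
short film: 9.000 Mbps × 420 s × 1.04 = 3931.2 Mb
documentary: 7.800 Mbps × 2880 s × 1.04 = 23362.6 Mb
time-lapse clip: 17.470 Mbps × 240 s × 1.04 = 4360.5 Mb
Total: 68541.8 Mb = 8567.7 MB.
= 8.568 GB.

8.6 GB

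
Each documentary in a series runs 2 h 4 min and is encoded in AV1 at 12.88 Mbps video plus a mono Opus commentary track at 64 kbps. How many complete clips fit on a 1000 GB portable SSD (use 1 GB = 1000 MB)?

2 h 4 min = 124 min = 7440 s
Audio: 64 kbps = 0.064 Mbps.
Total bitrate: 12.944 Mbps.
Per item: 12.944 Mbps × 7440 s = 96,303 Mb = 12,038 MB.
Capacity: 1000 GB = 8,000,000 Mb; 83.07 items → 83 complete.

83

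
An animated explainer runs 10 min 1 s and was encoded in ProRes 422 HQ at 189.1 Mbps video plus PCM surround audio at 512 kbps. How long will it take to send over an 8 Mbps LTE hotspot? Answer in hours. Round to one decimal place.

10 min 1 s = 601 s
Audio: 512 kbps = 0.512 Mbps.
Total bitrate: 189.612 Mbps.
File: 189.612 Mbps × 601 s = 113956.8 Mb.
At 8 Mbps: 113956.8 / 8 = 14244.6 s ≈ 3.96 hours.

4.0 hours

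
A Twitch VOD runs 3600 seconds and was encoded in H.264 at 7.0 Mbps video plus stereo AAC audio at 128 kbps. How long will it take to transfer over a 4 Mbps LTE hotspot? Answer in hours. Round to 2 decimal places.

1.78 hours

Audio: 128 kbps = 0.128 Mbps.
Total bitrate: 7.128 Mbps.
File: 7.128 Mbps × 3600 s = 25660.8 Mb.
At 4 Mbps: 25660.8 / 4 = 6415.2 s ≈ 1.78 hours.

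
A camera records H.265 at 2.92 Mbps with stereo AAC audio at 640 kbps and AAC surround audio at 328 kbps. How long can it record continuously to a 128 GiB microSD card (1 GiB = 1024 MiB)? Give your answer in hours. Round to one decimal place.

78.6 hours

Audio total: 640 + 328 = 968 kbps = 0.968 Mbps.
Total bitrate: 2.92 + 0.968 = 3.888 Mbps.
Capacity: 128 GiB = 1,099,512 Mb.
Recording time: 1,099,512 / 3.888 = 282,796 s ≈ 78.6 hours.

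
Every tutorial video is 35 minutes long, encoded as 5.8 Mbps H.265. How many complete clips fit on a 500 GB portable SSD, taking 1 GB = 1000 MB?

35 min = 2100 s
Per item: 5.800 Mbps × 2100 s = 12,180 Mb = 1,522 MB.
Capacity: 500 GB = 4,000,000 Mb; 328.41 items → 328 complete.

328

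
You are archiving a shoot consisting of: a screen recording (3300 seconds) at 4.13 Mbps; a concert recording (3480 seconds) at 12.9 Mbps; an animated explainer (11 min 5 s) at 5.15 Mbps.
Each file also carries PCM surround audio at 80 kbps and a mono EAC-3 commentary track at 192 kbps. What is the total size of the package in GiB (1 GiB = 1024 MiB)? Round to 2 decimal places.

7.45 GiB

Audio total: 80 + 192 = 272 kbps = 0.272 Mbps.
screen recording: 4.402 Mbps × 3300 s = 14526.6 Mb
concert recording: 13.172 Mbps × 3480 s = 45838.6 Mb
animated explainer: 5.422 Mbps × 665 s = 3605.6 Mb
Total: 63970.8 Mb = 7996.3 MB.
= 7.447 GiB.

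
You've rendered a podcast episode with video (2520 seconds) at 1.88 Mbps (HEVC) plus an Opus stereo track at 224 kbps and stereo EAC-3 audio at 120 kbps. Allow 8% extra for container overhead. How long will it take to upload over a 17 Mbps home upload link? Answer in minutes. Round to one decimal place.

Audio total: 224 + 120 = 344 kbps = 0.344 Mbps.
Total bitrate: 2.224 Mbps.
File: 2.224 Mbps × 2520 s = 5604.5 Mb.
With 8% container overhead: ×1.08. → 6052.8 Mb.
At 17 Mbps: 6052.8 / 17 = 356.0 s ≈ 5.93 minutes.

5.9 minutes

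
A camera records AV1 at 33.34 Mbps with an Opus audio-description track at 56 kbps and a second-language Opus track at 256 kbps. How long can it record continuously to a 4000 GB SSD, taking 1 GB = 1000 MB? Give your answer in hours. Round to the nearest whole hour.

264 hours

Audio total: 56 + 256 = 312 kbps = 0.312 Mbps.
Total bitrate: 33.34 + 0.312 = 33.652 Mbps.
Capacity: 4000 GB = 32,000,000 Mb.
Recording time: 32,000,000 / 33.652 = 950,909 s ≈ 264 hours.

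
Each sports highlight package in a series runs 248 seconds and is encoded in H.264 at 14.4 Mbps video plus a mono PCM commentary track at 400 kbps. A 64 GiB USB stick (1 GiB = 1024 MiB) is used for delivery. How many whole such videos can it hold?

Audio: 400 kbps = 0.400 Mbps.
Total bitrate: 14.800 Mbps.
Per item: 14.800 Mbps × 248 s = 3,670 Mb = 458.8 MB.
Capacity: 64 GiB = 549,756 Mb; 149.78 items → 149 complete.

149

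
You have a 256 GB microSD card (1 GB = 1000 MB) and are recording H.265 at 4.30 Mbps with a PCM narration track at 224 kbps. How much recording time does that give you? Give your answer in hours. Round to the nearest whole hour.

Audio: 224 kbps = 0.224 Mbps.
Total bitrate: 4.30 + 0.224 = 4.524 Mbps.
Capacity: 256 GB = 2,048,000 Mb.
Recording time: 2,048,000 / 4.524 = 452,697 s ≈ 126 hours.

126 hours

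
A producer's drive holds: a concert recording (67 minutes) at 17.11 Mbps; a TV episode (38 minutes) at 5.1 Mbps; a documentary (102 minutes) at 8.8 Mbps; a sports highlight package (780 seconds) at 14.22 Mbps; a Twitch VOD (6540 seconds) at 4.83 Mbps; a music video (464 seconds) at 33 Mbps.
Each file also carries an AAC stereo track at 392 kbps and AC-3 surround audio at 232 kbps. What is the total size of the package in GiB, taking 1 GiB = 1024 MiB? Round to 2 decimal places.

23.85 GiB

Audio total: 392 + 232 = 624 kbps = 0.624 Mbps.
concert recording: 17.734 Mbps × 4020 s = 71290.7 Mb
TV episode: 5.724 Mbps × 2280 s = 13050.7 Mb
documentary: 9.424 Mbps × 6120 s = 57674.9 Mb
sports highlight package: 14.844 Mbps × 780 s = 11578.3 Mb
Twitch VOD: 5.454 Mbps × 6540 s = 35669.2 Mb
music video: 33.624 Mbps × 464 s = 15601.5 Mb
Total: 204865.3 Mb = 25608.2 MB.
= 23.85 GiB.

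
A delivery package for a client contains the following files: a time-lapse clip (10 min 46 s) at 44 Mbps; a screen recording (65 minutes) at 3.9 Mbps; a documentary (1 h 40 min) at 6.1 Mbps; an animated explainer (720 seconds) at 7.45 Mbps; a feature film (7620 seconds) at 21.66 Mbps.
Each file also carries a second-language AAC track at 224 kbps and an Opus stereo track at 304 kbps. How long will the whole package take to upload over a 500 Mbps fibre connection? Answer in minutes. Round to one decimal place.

Audio total: 224 + 304 = 528 kbps = 0.528 Mbps.
time-lapse clip: 44.528 Mbps × 646 s = 28765.1 Mb
screen recording: 4.428 Mbps × 3900 s = 17269.2 Mb
documentary: 6.628 Mbps × 6000 s = 39768.0 Mb
animated explainer: 7.978 Mbps × 720 s = 5744.2 Mb
feature film: 22.188 Mbps × 7620 s = 169072.6 Mb
Total: 260619.0 Mb = 32577.4 MB.
At 500 Mbps: 260619.0 / 500 = 521 s ≈ 8.69 minutes.

8.7 minutes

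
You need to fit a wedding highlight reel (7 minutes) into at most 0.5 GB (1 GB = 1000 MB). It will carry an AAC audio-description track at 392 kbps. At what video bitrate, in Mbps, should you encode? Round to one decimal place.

9.1 Mbps

Budget: 0.5 GB = 4000.0 Mb.
7 min = 420 s
Total bitrate budget: 4000.0 Mb / 420 s = 9.524 Mbps.
Audio: 392 kbps = 0.392 Mbps.
Video: 9.524 − 0.392 = 9.132 Mbps.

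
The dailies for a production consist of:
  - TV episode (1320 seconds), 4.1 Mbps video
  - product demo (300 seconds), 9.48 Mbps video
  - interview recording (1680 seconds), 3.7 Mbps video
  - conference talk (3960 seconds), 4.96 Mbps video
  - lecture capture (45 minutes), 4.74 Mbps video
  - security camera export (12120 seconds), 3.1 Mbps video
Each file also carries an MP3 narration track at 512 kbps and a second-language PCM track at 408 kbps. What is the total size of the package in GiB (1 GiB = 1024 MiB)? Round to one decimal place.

Audio total: 512 + 408 = 920 kbps = 0.920 Mbps.
TV episode: 5.020 Mbps × 1320 s = 6626.4 Mb
product demo: 10.400 Mbps × 300 s = 3120.0 Mb
interview recording: 4.620 Mbps × 1680 s = 7761.6 Mb
conference talk: 5.880 Mbps × 3960 s = 23284.8 Mb
lecture capture: 5.660 Mbps × 2700 s = 15282.0 Mb
security camera export: 4.020 Mbps × 12120 s = 48722.4 Mb
Total: 104797.2 Mb = 13099.6 MB.
= 12.20 GiB.

12.2 GiB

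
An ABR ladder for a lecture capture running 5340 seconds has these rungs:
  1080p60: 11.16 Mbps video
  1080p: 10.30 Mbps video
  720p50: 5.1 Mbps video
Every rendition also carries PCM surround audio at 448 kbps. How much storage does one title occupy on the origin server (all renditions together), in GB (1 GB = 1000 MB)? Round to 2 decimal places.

18.63 GB

Audio: 448 kbps = 0.448 Mbps.
Sum of rendition bitrates: (11.16+0.448) + (10.30+0.448) + (5.1+0.448) = 27.904 Mbps.
× 5340 s = 149,007 Mb = 18,626 MB = 18.63 GB.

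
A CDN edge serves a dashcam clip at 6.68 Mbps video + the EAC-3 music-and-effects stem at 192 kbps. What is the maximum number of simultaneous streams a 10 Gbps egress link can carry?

1455

Audio: 192 kbps = 0.192 Mbps.
Per-viewer media rate: 6.872 Mbps.
10 Gbps = 10,000 Mbps; 10,000 / 6.872 = 1455.18 → 1455 viewers.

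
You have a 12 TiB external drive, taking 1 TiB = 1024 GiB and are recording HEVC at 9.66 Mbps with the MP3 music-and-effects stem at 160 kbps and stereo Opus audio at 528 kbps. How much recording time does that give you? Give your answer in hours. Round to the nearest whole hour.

2833 hours

Audio total: 160 + 528 = 688 kbps = 0.688 Mbps.
Total bitrate: 9.66 + 0.688 = 10.348 Mbps.
Capacity: 12 TiB = 105,553,116 Mb.
Recording time: 105,553,116 / 10.348 = 10,200,340 s ≈ 2,833 hours.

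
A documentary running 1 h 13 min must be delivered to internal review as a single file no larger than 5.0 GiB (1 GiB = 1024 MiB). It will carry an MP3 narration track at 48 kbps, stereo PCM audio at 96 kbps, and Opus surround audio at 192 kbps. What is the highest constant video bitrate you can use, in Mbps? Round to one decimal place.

Budget: 5.0 GiB = 42949.7 Mb.
1 h 13 min = 73 min = 4380 s
Total bitrate budget: 42949.7 Mb / 4380 s = 9.806 Mbps.
Audio total: 48 + 96 + 192 = 336 kbps = 0.336 Mbps.
Video: 9.806 − 0.336 = 9.470 Mbps.

9.5 Mbps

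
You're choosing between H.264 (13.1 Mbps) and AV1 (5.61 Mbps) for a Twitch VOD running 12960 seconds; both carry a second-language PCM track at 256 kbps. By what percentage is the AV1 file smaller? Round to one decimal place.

56.1%

Audio: 256 kbps = 0.256 Mbps.
H.264: 13.356 Mbps × 12960 s = 173093.8 Mb = 21.637 GB.
AV1: 5.866 Mbps × 12960 s = 76023.4 Mb = 9.503 GB.
Reduction: (1 − 9.503/21.637) × 100 = 56.08%.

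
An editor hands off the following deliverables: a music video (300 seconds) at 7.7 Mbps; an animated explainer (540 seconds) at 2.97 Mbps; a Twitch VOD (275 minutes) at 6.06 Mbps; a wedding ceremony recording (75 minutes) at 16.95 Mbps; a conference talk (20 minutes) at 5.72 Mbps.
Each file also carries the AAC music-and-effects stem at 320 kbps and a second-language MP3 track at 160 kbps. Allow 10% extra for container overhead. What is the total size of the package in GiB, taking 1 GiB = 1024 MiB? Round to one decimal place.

25.4 GiB

Audio total: 320 + 160 = 480 kbps = 0.480 Mbps.
music video: 8.180 Mbps × 300 s × 1.10 = 2699.4 Mb
animated explainer: 3.450 Mbps × 540 s × 1.10 = 2049.3 Mb
Twitch VOD: 6.540 Mbps × 16500 s × 1.10 = 118701.0 Mb
wedding ceremony recording: 17.430 Mbps × 4500 s × 1.10 = 86278.5 Mb
conference talk: 6.200 Mbps × 1200 s × 1.10 = 8184.0 Mb
Total: 217912.2 Mb = 27239.0 MB.
= 25.37 GiB.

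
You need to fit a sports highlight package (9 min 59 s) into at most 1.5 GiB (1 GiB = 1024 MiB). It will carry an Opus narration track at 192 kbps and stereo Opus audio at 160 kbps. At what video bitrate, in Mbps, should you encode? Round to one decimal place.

Budget: 1.5 GiB = 12884.9 Mb.
9 min 59 s = 599 s
Total bitrate budget: 12884.9 Mb / 599 s = 21.511 Mbps.
Audio total: 192 + 160 = 352 kbps = 0.352 Mbps.
Video: 21.511 − 0.352 = 21.159 Mbps.

21.2 Mbps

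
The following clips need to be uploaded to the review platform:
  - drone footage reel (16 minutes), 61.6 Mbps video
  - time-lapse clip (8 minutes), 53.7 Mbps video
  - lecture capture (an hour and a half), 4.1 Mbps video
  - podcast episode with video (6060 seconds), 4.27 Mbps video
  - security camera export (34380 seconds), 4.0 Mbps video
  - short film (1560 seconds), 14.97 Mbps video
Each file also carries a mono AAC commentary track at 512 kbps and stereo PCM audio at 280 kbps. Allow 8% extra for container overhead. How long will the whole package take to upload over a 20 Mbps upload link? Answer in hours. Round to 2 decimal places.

Audio total: 512 + 280 = 792 kbps = 0.792 Mbps.
drone footage reel: 62.392 Mbps × 960 s × 1.08 = 64688.0 Mb
time-lapse clip: 54.492 Mbps × 480 s × 1.08 = 28248.7 Mb
lecture capture: 4.892 Mbps × 5400 s × 1.08 = 28530.1 Mb
podcast episode with video: 5.062 Mbps × 6060 s × 1.08 = 33129.8 Mb
security camera export: 4.792 Mbps × 34380 s × 1.08 = 177928.9 Mb
short film: 15.762 Mbps × 1560 s × 1.08 = 26555.8 Mb
Total: 359081.3 Mb = 44885.2 MB.
At 20 Mbps: 359081.3 / 20 = 17954 s ≈ 4.99 hours.

4.99 hours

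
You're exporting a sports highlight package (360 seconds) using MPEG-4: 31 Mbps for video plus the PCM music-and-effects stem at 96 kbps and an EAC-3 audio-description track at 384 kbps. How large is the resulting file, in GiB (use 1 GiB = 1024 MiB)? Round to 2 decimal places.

1.32 GiB

Audio total: 96 + 384 = 480 kbps = 0.480 Mbps.
Total bitrate: 31 + 0.480 = 31.480 Mbps.
Stream data: 31.480 Mbps × 360 s = 11332.8 Mb.
11,333 Mb = 1,416,600,000 bytes ÷ 1,073,741,824 = 1.319 GiB.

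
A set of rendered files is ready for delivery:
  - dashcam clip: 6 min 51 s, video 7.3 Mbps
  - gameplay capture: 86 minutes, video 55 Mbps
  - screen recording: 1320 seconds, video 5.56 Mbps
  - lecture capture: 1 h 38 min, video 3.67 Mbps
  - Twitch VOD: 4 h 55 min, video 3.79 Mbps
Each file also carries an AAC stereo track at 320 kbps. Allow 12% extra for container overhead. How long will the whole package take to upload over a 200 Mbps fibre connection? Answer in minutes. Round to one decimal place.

Audio: 320 kbps = 0.320 Mbps.
dashcam clip: 7.620 Mbps × 411 s × 1.12 = 3507.6 Mb
gameplay capture: 55.320 Mbps × 5160 s × 1.12 = 319705.3 Mb
screen recording: 5.880 Mbps × 1320 s × 1.12 = 8693.0 Mb
lecture capture: 3.990 Mbps × 5880 s × 1.12 = 26276.5 Mb
Twitch VOD: 4.110 Mbps × 17700 s × 1.12 = 81476.6 Mb
Total: 439659.2 Mb = 54957.4 MB.
At 200 Mbps: 439659.2 / 200 = 2198 s ≈ 36.6 minutes.

36.6 minutes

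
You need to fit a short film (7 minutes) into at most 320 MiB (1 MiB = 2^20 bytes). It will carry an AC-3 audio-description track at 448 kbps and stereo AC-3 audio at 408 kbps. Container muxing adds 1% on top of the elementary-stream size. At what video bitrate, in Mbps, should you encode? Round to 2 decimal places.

5.47 Mbps

Budget: 320 MiB = 2684.4 Mb.
Stream payload after overhead: 2684.4 / 1.01 = 2657.8 Mb.
7 min = 420 s
Total bitrate budget: 2657.8 Mb / 420 s = 6.328 Mbps.
Audio total: 448 + 408 = 856 kbps = 0.856 Mbps.
Video: 6.328 − 0.856 = 5.472 Mbps.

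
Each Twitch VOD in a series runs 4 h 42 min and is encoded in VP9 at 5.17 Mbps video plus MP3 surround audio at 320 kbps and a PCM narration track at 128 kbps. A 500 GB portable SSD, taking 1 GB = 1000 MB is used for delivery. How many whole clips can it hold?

42

4 h 42 min = 282 min = 16920 s
Audio total: 320 + 128 = 448 kbps = 0.448 Mbps.
Total bitrate: 5.618 Mbps.
Per item: 5.618 Mbps × 16920 s = 95,057 Mb = 11,882 MB.
Capacity: 500 GB = 4,000,000 Mb; 42.08 items → 42 complete.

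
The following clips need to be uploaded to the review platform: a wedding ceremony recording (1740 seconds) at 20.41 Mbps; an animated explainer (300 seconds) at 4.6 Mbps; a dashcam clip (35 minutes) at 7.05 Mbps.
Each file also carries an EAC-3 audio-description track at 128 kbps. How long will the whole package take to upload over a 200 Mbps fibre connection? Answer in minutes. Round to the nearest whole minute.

Audio: 128 kbps = 0.128 Mbps.
wedding ceremony recording: 20.538 Mbps × 1740 s = 35736.1 Mb
animated explainer: 4.728 Mbps × 300 s = 1418.4 Mb
dashcam clip: 7.178 Mbps × 2100 s = 15073.8 Mb
Total: 52228.3 Mb = 6528.5 MB.
At 200 Mbps: 52228.3 / 200 = 261 s ≈ 4.35 minutes.

4 minutes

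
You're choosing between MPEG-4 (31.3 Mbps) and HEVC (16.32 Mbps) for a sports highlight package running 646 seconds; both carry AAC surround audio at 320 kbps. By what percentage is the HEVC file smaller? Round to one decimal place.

47.4%

Audio: 320 kbps = 0.320 Mbps.
MPEG-4: 31.620 Mbps × 646 s = 20426.5 Mb = 2.553 GB.
HEVC: 16.640 Mbps × 646 s = 10749.4 Mb = 1.344 GB.
Reduction: (1 − 1.344/2.553) × 100 = 47.38%.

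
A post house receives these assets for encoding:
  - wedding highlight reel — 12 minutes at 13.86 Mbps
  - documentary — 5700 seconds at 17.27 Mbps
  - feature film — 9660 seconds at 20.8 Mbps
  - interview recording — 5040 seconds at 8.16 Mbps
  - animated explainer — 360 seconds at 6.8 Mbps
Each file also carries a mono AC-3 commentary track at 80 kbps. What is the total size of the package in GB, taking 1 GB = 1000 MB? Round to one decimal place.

Audio: 80 kbps = 0.080 Mbps.
wedding highlight reel: 13.940 Mbps × 720 s = 10036.8 Mb
documentary: 17.350 Mbps × 5700 s = 98895.0 Mb
feature film: 20.880 Mbps × 9660 s = 201700.8 Mb
interview recording: 8.240 Mbps × 5040 s = 41529.6 Mb
animated explainer: 6.880 Mbps × 360 s = 2476.8 Mb
Total: 354639.0 Mb = 44329.9 MB.
= 44.33 GB.

44.3 GB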